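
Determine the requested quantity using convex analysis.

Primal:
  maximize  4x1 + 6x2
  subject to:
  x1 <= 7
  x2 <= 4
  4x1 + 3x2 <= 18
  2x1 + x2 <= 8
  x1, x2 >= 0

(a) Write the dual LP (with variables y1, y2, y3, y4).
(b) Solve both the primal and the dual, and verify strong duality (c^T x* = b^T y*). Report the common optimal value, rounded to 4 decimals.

The standard primal-dual pair for 'max c^T x s.t. A x <= b, x >= 0' is:
  Dual:  min b^T y  s.t.  A^T y >= c,  y >= 0.

So the dual LP is:
  minimize  7y1 + 4y2 + 18y3 + 8y4
  subject to:
    y1 + 4y3 + 2y4 >= 4
    y2 + 3y3 + y4 >= 6
    y1, y2, y3, y4 >= 0

Solving the primal: x* = (1.5, 4).
  primal value c^T x* = 30.
Solving the dual: y* = (0, 3, 1, 0).
  dual value b^T y* = 30.
Strong duality: c^T x* = b^T y*. Confirmed.

30


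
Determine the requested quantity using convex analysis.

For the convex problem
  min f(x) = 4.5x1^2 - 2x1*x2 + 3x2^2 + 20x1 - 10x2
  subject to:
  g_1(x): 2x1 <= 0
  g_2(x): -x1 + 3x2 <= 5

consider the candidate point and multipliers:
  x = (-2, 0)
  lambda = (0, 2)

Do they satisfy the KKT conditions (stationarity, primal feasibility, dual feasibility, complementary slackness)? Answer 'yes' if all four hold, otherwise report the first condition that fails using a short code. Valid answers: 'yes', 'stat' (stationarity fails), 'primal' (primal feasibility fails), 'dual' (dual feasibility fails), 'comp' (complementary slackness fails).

Gradient of f: grad f(x) = Q x + c = (2, -6)
Constraint values g_i(x) = a_i^T x - b_i:
  g_1((-2, 0)) = -4
  g_2((-2, 0)) = -3
Stationarity residual: grad f(x) + sum_i lambda_i a_i = (0, 0)
  -> stationarity OK
Primal feasibility (all g_i <= 0): OK
Dual feasibility (all lambda_i >= 0): OK
Complementary slackness (lambda_i * g_i(x) = 0 for all i): FAILS

Verdict: the first failing condition is complementary_slackness -> comp.

comp


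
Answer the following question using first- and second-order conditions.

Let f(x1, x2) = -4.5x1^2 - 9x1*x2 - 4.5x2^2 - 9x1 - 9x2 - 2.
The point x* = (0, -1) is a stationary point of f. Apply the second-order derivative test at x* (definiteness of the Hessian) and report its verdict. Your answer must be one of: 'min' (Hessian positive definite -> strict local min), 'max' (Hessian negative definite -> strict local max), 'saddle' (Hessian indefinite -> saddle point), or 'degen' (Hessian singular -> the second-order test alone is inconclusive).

Compute the Hessian H = grad^2 f:
  H = [[-9, -9], [-9, -9]]
Verify stationarity: grad f(x*) = H x* + g = (0, 0).
Eigenvalues of H: -18, 0.
H has a zero eigenvalue (singular; negative semidefinite but not definite), so H is neither positive definite, negative definite, nor indefinite. The second-order test alone is inconclusive -> degen.
(Indeed, f is constant along the null direction of H through x*, so x* is not a strict local extremum.)

degen


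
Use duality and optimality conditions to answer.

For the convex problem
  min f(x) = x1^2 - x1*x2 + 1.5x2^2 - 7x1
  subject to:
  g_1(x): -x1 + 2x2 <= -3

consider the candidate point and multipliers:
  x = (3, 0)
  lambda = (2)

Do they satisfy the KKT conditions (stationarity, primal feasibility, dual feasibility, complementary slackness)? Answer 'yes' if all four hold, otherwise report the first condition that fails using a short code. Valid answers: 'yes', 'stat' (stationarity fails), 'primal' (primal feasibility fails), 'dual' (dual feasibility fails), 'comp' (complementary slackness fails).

Gradient of f: grad f(x) = Q x + c = (-1, -3)
Constraint values g_i(x) = a_i^T x - b_i:
  g_1((3, 0)) = 0
Stationarity residual: grad f(x) + sum_i lambda_i a_i = (-3, 1)
  -> stationarity FAILS
Primal feasibility (all g_i <= 0): OK
Dual feasibility (all lambda_i >= 0): OK
Complementary slackness (lambda_i * g_i(x) = 0 for all i): OK

Verdict: the first failing condition is stationarity -> stat.

stat


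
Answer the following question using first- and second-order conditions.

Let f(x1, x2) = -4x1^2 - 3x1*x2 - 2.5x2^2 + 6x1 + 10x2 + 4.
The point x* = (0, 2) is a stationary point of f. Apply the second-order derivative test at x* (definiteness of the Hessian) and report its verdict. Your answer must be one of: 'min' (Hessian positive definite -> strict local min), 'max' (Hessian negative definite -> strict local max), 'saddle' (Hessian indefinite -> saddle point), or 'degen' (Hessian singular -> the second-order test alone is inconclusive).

Compute the Hessian H = grad^2 f:
  H = [[-8, -3], [-3, -5]]
Verify stationarity: grad f(x*) = H x* + g = (0, 0).
Eigenvalues of H: -9.8541, -3.1459.
Both eigenvalues < 0, so H is negative definite -> x* is a strict local max.

max


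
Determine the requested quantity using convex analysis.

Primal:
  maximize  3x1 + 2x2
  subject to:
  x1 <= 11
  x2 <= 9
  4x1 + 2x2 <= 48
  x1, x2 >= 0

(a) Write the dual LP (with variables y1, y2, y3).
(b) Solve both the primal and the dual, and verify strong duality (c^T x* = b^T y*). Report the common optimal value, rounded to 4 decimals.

The standard primal-dual pair for 'max c^T x s.t. A x <= b, x >= 0' is:
  Dual:  min b^T y  s.t.  A^T y >= c,  y >= 0.

So the dual LP is:
  minimize  11y1 + 9y2 + 48y3
  subject to:
    y1 + 4y3 >= 3
    y2 + 2y3 >= 2
    y1, y2, y3 >= 0

Solving the primal: x* = (7.5, 9).
  primal value c^T x* = 40.5.
Solving the dual: y* = (0, 0.5, 0.75).
  dual value b^T y* = 40.5.
Strong duality: c^T x* = b^T y*. Confirmed.

40.5


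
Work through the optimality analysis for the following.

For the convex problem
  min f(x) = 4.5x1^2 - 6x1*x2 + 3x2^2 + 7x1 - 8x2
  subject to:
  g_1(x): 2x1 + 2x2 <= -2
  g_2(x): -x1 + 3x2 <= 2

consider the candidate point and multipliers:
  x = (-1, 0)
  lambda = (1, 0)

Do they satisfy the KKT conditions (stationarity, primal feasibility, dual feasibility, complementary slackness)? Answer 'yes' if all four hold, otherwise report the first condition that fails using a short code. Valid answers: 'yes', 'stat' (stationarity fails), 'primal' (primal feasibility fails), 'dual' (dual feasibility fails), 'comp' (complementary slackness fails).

Gradient of f: grad f(x) = Q x + c = (-2, -2)
Constraint values g_i(x) = a_i^T x - b_i:
  g_1((-1, 0)) = 0
  g_2((-1, 0)) = -1
Stationarity residual: grad f(x) + sum_i lambda_i a_i = (0, 0)
  -> stationarity OK
Primal feasibility (all g_i <= 0): OK
Dual feasibility (all lambda_i >= 0): OK
Complementary slackness (lambda_i * g_i(x) = 0 for all i): OK

Verdict: yes, KKT holds.

yes


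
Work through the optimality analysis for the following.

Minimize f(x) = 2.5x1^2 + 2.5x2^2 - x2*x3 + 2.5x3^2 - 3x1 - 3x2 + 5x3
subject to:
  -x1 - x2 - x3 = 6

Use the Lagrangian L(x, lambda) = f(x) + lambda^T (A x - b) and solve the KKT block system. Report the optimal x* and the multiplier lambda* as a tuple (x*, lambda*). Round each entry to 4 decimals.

Form the Lagrangian:
  L(x, lambda) = (1/2) x^T Q x + c^T x + lambda^T (A x - b)
Stationarity (grad_x L = 0): Q x + c + A^T lambda = 0.
Primal feasibility: A x = b.

This gives the KKT block system:
  [ Q   A^T ] [ x     ]   [-c ]
  [ A    0  ] [ lambda ] = [ b ]

Solving the linear system:
  x*      = (-1.1429, -1.7619, -3.0952)
  lambda* = (-8.7143)
  f(x*)   = 22.7619

x* = (-1.1429, -1.7619, -3.0952), lambda* = (-8.7143)


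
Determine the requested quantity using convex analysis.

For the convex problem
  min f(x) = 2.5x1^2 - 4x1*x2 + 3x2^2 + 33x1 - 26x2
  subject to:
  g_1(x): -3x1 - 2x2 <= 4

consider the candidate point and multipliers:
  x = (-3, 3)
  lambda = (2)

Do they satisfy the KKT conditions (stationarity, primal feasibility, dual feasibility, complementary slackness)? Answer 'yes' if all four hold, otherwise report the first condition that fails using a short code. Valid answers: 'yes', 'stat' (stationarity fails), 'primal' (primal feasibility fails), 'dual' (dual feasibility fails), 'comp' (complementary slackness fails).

Gradient of f: grad f(x) = Q x + c = (6, 4)
Constraint values g_i(x) = a_i^T x - b_i:
  g_1((-3, 3)) = -1
Stationarity residual: grad f(x) + sum_i lambda_i a_i = (0, 0)
  -> stationarity OK
Primal feasibility (all g_i <= 0): OK
Dual feasibility (all lambda_i >= 0): OK
Complementary slackness (lambda_i * g_i(x) = 0 for all i): FAILS

Verdict: the first failing condition is complementary_slackness -> comp.

comp


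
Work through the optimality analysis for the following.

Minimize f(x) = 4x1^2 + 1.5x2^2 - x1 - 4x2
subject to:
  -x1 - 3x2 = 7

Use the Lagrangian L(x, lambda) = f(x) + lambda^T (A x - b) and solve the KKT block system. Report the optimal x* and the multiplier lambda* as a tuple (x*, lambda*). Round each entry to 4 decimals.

Form the Lagrangian:
  L(x, lambda) = (1/2) x^T Q x + c^T x + lambda^T (A x - b)
Stationarity (grad_x L = 0): Q x + c + A^T lambda = 0.
Primal feasibility: A x = b.

This gives the KKT block system:
  [ Q   A^T ] [ x     ]   [-c ]
  [ A    0  ] [ lambda ] = [ b ]

Solving the linear system:
  x*      = (-0.32, -2.2267)
  lambda* = (-3.56)
  f(x*)   = 17.0733

x* = (-0.32, -2.2267), lambda* = (-3.56)


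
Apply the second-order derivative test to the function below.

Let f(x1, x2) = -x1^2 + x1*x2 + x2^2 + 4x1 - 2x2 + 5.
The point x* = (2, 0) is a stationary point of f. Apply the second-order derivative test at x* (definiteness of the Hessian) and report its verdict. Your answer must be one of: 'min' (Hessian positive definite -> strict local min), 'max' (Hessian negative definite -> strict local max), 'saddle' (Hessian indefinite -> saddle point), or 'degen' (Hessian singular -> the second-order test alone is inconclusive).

Compute the Hessian H = grad^2 f:
  H = [[-2, 1], [1, 2]]
Verify stationarity: grad f(x*) = H x* + g = (0, 0).
Eigenvalues of H: -2.2361, 2.2361.
Eigenvalues have mixed signs, so H is indefinite -> x* is a saddle point.

saddle


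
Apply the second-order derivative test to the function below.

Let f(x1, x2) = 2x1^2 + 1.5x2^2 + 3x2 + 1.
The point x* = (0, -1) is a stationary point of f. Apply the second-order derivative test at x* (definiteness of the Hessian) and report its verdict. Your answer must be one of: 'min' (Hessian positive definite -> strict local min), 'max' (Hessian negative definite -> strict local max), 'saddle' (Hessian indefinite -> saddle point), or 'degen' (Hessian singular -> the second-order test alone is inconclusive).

Compute the Hessian H = grad^2 f:
  H = [[4, 0], [0, 3]]
Verify stationarity: grad f(x*) = H x* + g = (0, 0).
Eigenvalues of H: 3, 4.
Both eigenvalues > 0, so H is positive definite -> x* is a strict local min.

min


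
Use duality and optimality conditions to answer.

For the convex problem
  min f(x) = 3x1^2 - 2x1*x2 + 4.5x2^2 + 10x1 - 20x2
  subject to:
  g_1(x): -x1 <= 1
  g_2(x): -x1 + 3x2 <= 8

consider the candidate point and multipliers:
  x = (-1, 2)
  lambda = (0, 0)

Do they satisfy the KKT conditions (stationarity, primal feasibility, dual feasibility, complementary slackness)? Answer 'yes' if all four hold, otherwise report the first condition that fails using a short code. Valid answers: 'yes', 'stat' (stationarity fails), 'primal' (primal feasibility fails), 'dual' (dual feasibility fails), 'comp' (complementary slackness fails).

Gradient of f: grad f(x) = Q x + c = (0, 0)
Constraint values g_i(x) = a_i^T x - b_i:
  g_1((-1, 2)) = 0
  g_2((-1, 2)) = -1
Stationarity residual: grad f(x) + sum_i lambda_i a_i = (0, 0)
  -> stationarity OK
Primal feasibility (all g_i <= 0): OK
Dual feasibility (all lambda_i >= 0): OK
Complementary slackness (lambda_i * g_i(x) = 0 for all i): OK

Verdict: yes, KKT holds.

yes


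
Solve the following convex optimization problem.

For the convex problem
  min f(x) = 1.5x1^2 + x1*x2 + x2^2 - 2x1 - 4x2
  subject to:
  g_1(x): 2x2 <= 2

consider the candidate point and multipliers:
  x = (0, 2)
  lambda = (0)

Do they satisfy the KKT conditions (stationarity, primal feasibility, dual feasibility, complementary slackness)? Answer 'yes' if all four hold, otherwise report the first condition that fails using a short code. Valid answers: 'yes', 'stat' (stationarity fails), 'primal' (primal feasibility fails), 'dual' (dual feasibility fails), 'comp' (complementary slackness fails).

Gradient of f: grad f(x) = Q x + c = (0, 0)
Constraint values g_i(x) = a_i^T x - b_i:
  g_1((0, 2)) = 2
Stationarity residual: grad f(x) + sum_i lambda_i a_i = (0, 0)
  -> stationarity OK
Primal feasibility (all g_i <= 0): FAILS
Dual feasibility (all lambda_i >= 0): OK
Complementary slackness (lambda_i * g_i(x) = 0 for all i): OK

Verdict: the first failing condition is primal_feasibility -> primal.

primal


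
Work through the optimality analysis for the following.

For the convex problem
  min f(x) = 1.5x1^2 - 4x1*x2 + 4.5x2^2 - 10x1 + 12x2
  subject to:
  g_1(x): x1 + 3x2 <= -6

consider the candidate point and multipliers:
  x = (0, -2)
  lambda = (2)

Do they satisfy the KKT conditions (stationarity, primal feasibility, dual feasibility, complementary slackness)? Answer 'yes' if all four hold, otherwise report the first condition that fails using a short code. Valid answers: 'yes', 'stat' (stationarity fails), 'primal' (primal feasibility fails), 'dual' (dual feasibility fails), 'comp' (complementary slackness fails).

Gradient of f: grad f(x) = Q x + c = (-2, -6)
Constraint values g_i(x) = a_i^T x - b_i:
  g_1((0, -2)) = 0
Stationarity residual: grad f(x) + sum_i lambda_i a_i = (0, 0)
  -> stationarity OK
Primal feasibility (all g_i <= 0): OK
Dual feasibility (all lambda_i >= 0): OK
Complementary slackness (lambda_i * g_i(x) = 0 for all i): OK

Verdict: yes, KKT holds.

yes


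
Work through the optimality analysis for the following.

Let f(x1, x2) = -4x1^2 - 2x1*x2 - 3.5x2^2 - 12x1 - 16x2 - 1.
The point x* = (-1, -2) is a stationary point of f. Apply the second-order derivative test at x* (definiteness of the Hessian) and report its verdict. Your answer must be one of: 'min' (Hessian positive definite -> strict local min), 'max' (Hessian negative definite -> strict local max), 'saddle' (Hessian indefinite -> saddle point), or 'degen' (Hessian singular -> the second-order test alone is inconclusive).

Compute the Hessian H = grad^2 f:
  H = [[-8, -2], [-2, -7]]
Verify stationarity: grad f(x*) = H x* + g = (0, 0).
Eigenvalues of H: -9.5616, -5.4384.
Both eigenvalues < 0, so H is negative definite -> x* is a strict local max.

max


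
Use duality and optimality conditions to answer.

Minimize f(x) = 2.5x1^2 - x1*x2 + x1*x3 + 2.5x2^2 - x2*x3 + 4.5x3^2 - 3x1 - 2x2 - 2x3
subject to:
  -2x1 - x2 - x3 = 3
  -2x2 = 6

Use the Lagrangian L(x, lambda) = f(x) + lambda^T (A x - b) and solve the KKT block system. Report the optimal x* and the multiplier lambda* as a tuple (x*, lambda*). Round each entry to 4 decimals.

Form the Lagrangian:
  L(x, lambda) = (1/2) x^T Q x + c^T x + lambda^T (A x - b)
Stationarity (grad_x L = 0): Q x + c + A^T lambda = 0.
Primal feasibility: A x = b.

This gives the KKT block system:
  [ Q   A^T ] [ x     ]   [-c ]
  [ A    0  ] [ lambda ] = [ b ]

Solving the linear system:
  x*      = (0.0541, -3, -0.1081)
  lambda* = (0.0811, -8.5135)
  f(x*)   = 28.4459

x* = (0.0541, -3, -0.1081), lambda* = (0.0811, -8.5135)


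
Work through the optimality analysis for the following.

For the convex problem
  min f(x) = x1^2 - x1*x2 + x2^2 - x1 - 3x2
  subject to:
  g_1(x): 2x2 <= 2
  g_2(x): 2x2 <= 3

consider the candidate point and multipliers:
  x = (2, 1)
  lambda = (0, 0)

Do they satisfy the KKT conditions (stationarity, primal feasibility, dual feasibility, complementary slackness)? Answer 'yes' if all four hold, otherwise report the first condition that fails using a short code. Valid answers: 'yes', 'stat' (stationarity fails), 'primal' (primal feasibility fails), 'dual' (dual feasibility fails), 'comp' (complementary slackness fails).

Gradient of f: grad f(x) = Q x + c = (2, -3)
Constraint values g_i(x) = a_i^T x - b_i:
  g_1((2, 1)) = 0
  g_2((2, 1)) = -1
Stationarity residual: grad f(x) + sum_i lambda_i a_i = (2, -3)
  -> stationarity FAILS
Primal feasibility (all g_i <= 0): OK
Dual feasibility (all lambda_i >= 0): OK
Complementary slackness (lambda_i * g_i(x) = 0 for all i): OK

Verdict: the first failing condition is stationarity -> stat.

stat


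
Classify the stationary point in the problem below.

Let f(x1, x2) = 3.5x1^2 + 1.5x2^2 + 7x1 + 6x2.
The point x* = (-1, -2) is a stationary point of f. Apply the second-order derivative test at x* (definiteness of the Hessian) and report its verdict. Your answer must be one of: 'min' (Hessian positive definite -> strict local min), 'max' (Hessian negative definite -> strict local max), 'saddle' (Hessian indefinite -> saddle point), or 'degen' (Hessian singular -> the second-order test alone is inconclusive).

Compute the Hessian H = grad^2 f:
  H = [[7, 0], [0, 3]]
Verify stationarity: grad f(x*) = H x* + g = (0, 0).
Eigenvalues of H: 3, 7.
Both eigenvalues > 0, so H is positive definite -> x* is a strict local min.

min


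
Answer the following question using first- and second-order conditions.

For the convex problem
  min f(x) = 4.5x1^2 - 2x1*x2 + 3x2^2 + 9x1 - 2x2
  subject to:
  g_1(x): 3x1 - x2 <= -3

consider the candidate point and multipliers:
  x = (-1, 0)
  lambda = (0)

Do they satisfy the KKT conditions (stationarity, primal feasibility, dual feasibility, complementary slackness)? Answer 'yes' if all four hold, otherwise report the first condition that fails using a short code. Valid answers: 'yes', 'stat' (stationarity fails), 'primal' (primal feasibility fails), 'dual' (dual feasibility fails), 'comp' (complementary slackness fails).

Gradient of f: grad f(x) = Q x + c = (0, 0)
Constraint values g_i(x) = a_i^T x - b_i:
  g_1((-1, 0)) = 0
Stationarity residual: grad f(x) + sum_i lambda_i a_i = (0, 0)
  -> stationarity OK
Primal feasibility (all g_i <= 0): OK
Dual feasibility (all lambda_i >= 0): OK
Complementary slackness (lambda_i * g_i(x) = 0 for all i): OK

Verdict: yes, KKT holds.

yes


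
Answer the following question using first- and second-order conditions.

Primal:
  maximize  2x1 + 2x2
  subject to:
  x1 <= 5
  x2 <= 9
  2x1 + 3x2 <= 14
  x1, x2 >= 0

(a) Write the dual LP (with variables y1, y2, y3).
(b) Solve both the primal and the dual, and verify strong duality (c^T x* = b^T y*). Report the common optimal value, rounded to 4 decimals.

The standard primal-dual pair for 'max c^T x s.t. A x <= b, x >= 0' is:
  Dual:  min b^T y  s.t.  A^T y >= c,  y >= 0.

So the dual LP is:
  minimize  5y1 + 9y2 + 14y3
  subject to:
    y1 + 2y3 >= 2
    y2 + 3y3 >= 2
    y1, y2, y3 >= 0

Solving the primal: x* = (5, 1.3333).
  primal value c^T x* = 12.6667.
Solving the dual: y* = (0.6667, 0, 0.6667).
  dual value b^T y* = 12.6667.
Strong duality: c^T x* = b^T y*. Confirmed.

12.6667


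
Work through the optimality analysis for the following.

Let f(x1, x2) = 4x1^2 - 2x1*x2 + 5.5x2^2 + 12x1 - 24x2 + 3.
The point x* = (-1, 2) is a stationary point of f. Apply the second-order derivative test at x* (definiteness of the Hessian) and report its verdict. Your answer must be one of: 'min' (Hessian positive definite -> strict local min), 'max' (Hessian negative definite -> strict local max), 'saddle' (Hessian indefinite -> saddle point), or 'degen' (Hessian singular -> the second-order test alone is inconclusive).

Compute the Hessian H = grad^2 f:
  H = [[8, -2], [-2, 11]]
Verify stationarity: grad f(x*) = H x* + g = (0, 0).
Eigenvalues of H: 7, 12.
Both eigenvalues > 0, so H is positive definite -> x* is a strict local min.

min


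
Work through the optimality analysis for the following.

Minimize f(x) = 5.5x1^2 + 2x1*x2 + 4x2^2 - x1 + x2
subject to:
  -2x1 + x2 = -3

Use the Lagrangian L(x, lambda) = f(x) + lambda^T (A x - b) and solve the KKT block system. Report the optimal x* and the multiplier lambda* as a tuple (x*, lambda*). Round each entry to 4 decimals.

Form the Lagrangian:
  L(x, lambda) = (1/2) x^T Q x + c^T x + lambda^T (A x - b)
Stationarity (grad_x L = 0): Q x + c + A^T lambda = 0.
Primal feasibility: A x = b.

This gives the KKT block system:
  [ Q   A^T ] [ x     ]   [-c ]
  [ A    0  ] [ lambda ] = [ b ]

Solving the linear system:
  x*      = (1.0392, -0.9216)
  lambda* = (4.2941)
  f(x*)   = 5.4608

x* = (1.0392, -0.9216), lambda* = (4.2941)


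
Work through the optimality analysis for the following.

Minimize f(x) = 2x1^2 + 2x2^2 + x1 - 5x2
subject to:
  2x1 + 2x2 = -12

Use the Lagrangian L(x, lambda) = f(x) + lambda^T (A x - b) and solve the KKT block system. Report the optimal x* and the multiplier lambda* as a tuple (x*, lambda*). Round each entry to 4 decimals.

Form the Lagrangian:
  L(x, lambda) = (1/2) x^T Q x + c^T x + lambda^T (A x - b)
Stationarity (grad_x L = 0): Q x + c + A^T lambda = 0.
Primal feasibility: A x = b.

This gives the KKT block system:
  [ Q   A^T ] [ x     ]   [-c ]
  [ A    0  ] [ lambda ] = [ b ]

Solving the linear system:
  x*      = (-3.75, -2.25)
  lambda* = (7)
  f(x*)   = 45.75

x* = (-3.75, -2.25), lambda* = (7)


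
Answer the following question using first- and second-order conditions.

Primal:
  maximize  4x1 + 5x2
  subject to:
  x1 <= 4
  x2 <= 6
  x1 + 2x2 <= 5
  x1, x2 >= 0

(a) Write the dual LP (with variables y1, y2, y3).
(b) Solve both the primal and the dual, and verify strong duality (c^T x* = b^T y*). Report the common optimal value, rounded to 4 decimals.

The standard primal-dual pair for 'max c^T x s.t. A x <= b, x >= 0' is:
  Dual:  min b^T y  s.t.  A^T y >= c,  y >= 0.

So the dual LP is:
  minimize  4y1 + 6y2 + 5y3
  subject to:
    y1 + y3 >= 4
    y2 + 2y3 >= 5
    y1, y2, y3 >= 0

Solving the primal: x* = (4, 0.5).
  primal value c^T x* = 18.5.
Solving the dual: y* = (1.5, 0, 2.5).
  dual value b^T y* = 18.5.
Strong duality: c^T x* = b^T y*. Confirmed.

18.5


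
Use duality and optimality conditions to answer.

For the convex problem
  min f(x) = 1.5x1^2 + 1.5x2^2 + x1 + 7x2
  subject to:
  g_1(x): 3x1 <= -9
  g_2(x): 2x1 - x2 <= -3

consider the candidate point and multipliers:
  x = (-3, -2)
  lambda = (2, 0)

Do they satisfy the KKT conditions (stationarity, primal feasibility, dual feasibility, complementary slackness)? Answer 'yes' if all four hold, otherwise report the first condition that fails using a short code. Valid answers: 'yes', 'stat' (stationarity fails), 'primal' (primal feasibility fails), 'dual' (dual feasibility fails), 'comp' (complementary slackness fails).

Gradient of f: grad f(x) = Q x + c = (-8, 1)
Constraint values g_i(x) = a_i^T x - b_i:
  g_1((-3, -2)) = 0
  g_2((-3, -2)) = -1
Stationarity residual: grad f(x) + sum_i lambda_i a_i = (-2, 1)
  -> stationarity FAILS
Primal feasibility (all g_i <= 0): OK
Dual feasibility (all lambda_i >= 0): OK
Complementary slackness (lambda_i * g_i(x) = 0 for all i): OK

Verdict: the first failing condition is stationarity -> stat.

stat


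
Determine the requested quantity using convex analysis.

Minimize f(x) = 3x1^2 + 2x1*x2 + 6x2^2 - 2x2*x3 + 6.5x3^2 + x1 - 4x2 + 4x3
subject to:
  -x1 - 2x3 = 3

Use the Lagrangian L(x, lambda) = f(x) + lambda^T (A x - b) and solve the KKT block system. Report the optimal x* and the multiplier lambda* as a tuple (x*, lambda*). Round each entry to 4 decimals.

Form the Lagrangian:
  L(x, lambda) = (1/2) x^T Q x + c^T x + lambda^T (A x - b)
Stationarity (grad_x L = 0): Q x + c + A^T lambda = 0.
Primal feasibility: A x = b.

This gives the KKT block system:
  [ Q   A^T ] [ x     ]   [-c ]
  [ A    0  ] [ lambda ] = [ b ]

Solving the linear system:
  x*      = (-1.0588, 0.348, -0.9706)
  lambda* = (-4.6569)
  f(x*)   = 3.8186

x* = (-1.0588, 0.348, -0.9706), lambda* = (-4.6569)


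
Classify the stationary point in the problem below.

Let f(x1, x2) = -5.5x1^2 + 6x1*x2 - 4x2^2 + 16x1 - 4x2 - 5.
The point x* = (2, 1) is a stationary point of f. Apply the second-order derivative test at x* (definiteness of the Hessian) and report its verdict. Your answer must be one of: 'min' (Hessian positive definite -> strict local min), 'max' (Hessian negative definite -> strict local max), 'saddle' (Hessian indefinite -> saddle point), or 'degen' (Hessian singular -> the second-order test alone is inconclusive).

Compute the Hessian H = grad^2 f:
  H = [[-11, 6], [6, -8]]
Verify stationarity: grad f(x*) = H x* + g = (0, 0).
Eigenvalues of H: -15.6847, -3.3153.
Both eigenvalues < 0, so H is negative definite -> x* is a strict local max.

max


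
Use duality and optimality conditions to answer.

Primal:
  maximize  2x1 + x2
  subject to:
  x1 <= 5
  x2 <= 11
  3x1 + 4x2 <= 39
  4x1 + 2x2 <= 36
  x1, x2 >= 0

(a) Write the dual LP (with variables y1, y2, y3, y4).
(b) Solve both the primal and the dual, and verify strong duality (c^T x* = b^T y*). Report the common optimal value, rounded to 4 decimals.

The standard primal-dual pair for 'max c^T x s.t. A x <= b, x >= 0' is:
  Dual:  min b^T y  s.t.  A^T y >= c,  y >= 0.

So the dual LP is:
  minimize  5y1 + 11y2 + 39y3 + 36y4
  subject to:
    y1 + 3y3 + 4y4 >= 2
    y2 + 4y3 + 2y4 >= 1
    y1, y2, y3, y4 >= 0

Solving the primal: x* = (5, 6).
  primal value c^T x* = 16.
Solving the dual: y* = (1.25, 0, 0.25, 0).
  dual value b^T y* = 16.
Strong duality: c^T x* = b^T y*. Confirmed.

16


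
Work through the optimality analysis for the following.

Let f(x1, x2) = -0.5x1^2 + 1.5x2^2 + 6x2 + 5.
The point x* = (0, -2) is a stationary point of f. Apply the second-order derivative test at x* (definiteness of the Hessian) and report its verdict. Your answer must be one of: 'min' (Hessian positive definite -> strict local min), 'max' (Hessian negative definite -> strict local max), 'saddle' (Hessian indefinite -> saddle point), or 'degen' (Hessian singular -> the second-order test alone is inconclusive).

Compute the Hessian H = grad^2 f:
  H = [[-1, 0], [0, 3]]
Verify stationarity: grad f(x*) = H x* + g = (0, 0).
Eigenvalues of H: -1, 3.
Eigenvalues have mixed signs, so H is indefinite -> x* is a saddle point.

saddle


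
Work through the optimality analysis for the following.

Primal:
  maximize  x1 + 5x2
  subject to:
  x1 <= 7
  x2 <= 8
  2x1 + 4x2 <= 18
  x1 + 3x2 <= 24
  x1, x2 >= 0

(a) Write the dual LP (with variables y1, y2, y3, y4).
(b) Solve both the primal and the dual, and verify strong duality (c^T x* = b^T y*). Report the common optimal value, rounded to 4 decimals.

The standard primal-dual pair for 'max c^T x s.t. A x <= b, x >= 0' is:
  Dual:  min b^T y  s.t.  A^T y >= c,  y >= 0.

So the dual LP is:
  minimize  7y1 + 8y2 + 18y3 + 24y4
  subject to:
    y1 + 2y3 + y4 >= 1
    y2 + 4y3 + 3y4 >= 5
    y1, y2, y3, y4 >= 0

Solving the primal: x* = (0, 4.5).
  primal value c^T x* = 22.5.
Solving the dual: y* = (0, 0, 1.25, 0).
  dual value b^T y* = 22.5.
Strong duality: c^T x* = b^T y*. Confirmed.

22.5


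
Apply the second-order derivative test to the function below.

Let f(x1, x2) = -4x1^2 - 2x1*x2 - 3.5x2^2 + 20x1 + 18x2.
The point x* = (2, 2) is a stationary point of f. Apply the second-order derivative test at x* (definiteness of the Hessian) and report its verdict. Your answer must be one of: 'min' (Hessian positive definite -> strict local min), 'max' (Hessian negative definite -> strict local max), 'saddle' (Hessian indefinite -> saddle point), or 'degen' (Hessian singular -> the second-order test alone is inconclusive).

Compute the Hessian H = grad^2 f:
  H = [[-8, -2], [-2, -7]]
Verify stationarity: grad f(x*) = H x* + g = (0, 0).
Eigenvalues of H: -9.5616, -5.4384.
Both eigenvalues < 0, so H is negative definite -> x* is a strict local max.

max


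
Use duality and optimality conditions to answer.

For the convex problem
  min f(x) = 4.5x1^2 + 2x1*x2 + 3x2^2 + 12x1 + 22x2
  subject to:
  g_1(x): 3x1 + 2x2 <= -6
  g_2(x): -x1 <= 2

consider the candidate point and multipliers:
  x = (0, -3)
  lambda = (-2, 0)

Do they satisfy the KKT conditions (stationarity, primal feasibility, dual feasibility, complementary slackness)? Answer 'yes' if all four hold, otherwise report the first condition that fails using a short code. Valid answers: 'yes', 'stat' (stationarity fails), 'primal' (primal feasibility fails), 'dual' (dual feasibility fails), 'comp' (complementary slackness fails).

Gradient of f: grad f(x) = Q x + c = (6, 4)
Constraint values g_i(x) = a_i^T x - b_i:
  g_1((0, -3)) = 0
  g_2((0, -3)) = -2
Stationarity residual: grad f(x) + sum_i lambda_i a_i = (0, 0)
  -> stationarity OK
Primal feasibility (all g_i <= 0): OK
Dual feasibility (all lambda_i >= 0): FAILS
Complementary slackness (lambda_i * g_i(x) = 0 for all i): OK

Verdict: the first failing condition is dual_feasibility -> dual.

dual


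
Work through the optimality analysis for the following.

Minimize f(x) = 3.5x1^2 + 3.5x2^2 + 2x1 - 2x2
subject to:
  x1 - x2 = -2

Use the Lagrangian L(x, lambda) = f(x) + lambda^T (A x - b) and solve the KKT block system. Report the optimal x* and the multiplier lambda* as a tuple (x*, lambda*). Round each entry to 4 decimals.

Form the Lagrangian:
  L(x, lambda) = (1/2) x^T Q x + c^T x + lambda^T (A x - b)
Stationarity (grad_x L = 0): Q x + c + A^T lambda = 0.
Primal feasibility: A x = b.

This gives the KKT block system:
  [ Q   A^T ] [ x     ]   [-c ]
  [ A    0  ] [ lambda ] = [ b ]

Solving the linear system:
  x*      = (-1, 1)
  lambda* = (5)
  f(x*)   = 3

x* = (-1, 1), lambda* = (5)


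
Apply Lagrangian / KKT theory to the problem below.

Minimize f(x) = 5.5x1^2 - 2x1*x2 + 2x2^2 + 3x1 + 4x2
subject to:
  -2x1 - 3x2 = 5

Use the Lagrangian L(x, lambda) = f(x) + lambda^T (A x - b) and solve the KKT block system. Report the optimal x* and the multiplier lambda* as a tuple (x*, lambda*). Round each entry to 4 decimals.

Form the Lagrangian:
  L(x, lambda) = (1/2) x^T Q x + c^T x + lambda^T (A x - b)
Stationarity (grad_x L = 0): Q x + c + A^T lambda = 0.
Primal feasibility: A x = b.

This gives the KKT block system:
  [ Q   A^T ] [ x     ]   [-c ]
  [ A    0  ] [ lambda ] = [ b ]

Solving the linear system:
  x*      = (-0.5252, -1.3165)
  lambda* = (-0.0719)
  f(x*)   = -3.241

x* = (-0.5252, -1.3165), lambda* = (-0.0719)


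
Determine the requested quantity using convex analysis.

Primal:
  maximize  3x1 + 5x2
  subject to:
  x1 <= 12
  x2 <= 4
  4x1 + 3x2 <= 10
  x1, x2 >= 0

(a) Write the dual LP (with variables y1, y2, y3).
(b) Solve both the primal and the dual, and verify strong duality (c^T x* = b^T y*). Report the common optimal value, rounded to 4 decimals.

The standard primal-dual pair for 'max c^T x s.t. A x <= b, x >= 0' is:
  Dual:  min b^T y  s.t.  A^T y >= c,  y >= 0.

So the dual LP is:
  minimize  12y1 + 4y2 + 10y3
  subject to:
    y1 + 4y3 >= 3
    y2 + 3y3 >= 5
    y1, y2, y3 >= 0

Solving the primal: x* = (0, 3.3333).
  primal value c^T x* = 16.6667.
Solving the dual: y* = (0, 0, 1.6667).
  dual value b^T y* = 16.6667.
Strong duality: c^T x* = b^T y*. Confirmed.

16.6667


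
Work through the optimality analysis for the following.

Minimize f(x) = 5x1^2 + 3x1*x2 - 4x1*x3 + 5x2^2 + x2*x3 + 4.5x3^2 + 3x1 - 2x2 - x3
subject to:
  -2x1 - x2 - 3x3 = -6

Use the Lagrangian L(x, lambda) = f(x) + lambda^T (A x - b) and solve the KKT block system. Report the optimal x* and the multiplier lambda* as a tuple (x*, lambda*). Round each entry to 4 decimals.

Form the Lagrangian:
  L(x, lambda) = (1/2) x^T Q x + c^T x + lambda^T (A x - b)
Stationarity (grad_x L = 0): Q x + c + A^T lambda = 0.
Primal feasibility: A x = b.

This gives the KKT block system:
  [ Q   A^T ] [ x     ]   [-c ]
  [ A    0  ] [ lambda ] = [ b ]

Solving the linear system:
  x*      = (0.8151, 0.1014, 1.4228)
  lambda* = (2.882)
  f(x*)   = 9.056

x* = (0.8151, 0.1014, 1.4228), lambda* = (2.882)


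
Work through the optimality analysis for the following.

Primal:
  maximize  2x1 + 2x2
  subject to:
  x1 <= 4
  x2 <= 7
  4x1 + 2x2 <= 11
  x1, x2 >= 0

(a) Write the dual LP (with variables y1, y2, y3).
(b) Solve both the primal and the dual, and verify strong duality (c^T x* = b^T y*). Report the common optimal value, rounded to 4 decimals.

The standard primal-dual pair for 'max c^T x s.t. A x <= b, x >= 0' is:
  Dual:  min b^T y  s.t.  A^T y >= c,  y >= 0.

So the dual LP is:
  minimize  4y1 + 7y2 + 11y3
  subject to:
    y1 + 4y3 >= 2
    y2 + 2y3 >= 2
    y1, y2, y3 >= 0

Solving the primal: x* = (0, 5.5).
  primal value c^T x* = 11.
Solving the dual: y* = (0, 0, 1).
  dual value b^T y* = 11.
Strong duality: c^T x* = b^T y*. Confirmed.

11


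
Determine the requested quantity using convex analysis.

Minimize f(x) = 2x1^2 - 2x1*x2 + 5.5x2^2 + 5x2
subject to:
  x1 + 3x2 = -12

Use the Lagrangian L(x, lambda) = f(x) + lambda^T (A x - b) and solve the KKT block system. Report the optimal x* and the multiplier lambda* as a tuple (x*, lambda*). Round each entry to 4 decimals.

Form the Lagrangian:
  L(x, lambda) = (1/2) x^T Q x + c^T x + lambda^T (A x - b)
Stationarity (grad_x L = 0): Q x + c + A^T lambda = 0.
Primal feasibility: A x = b.

This gives the KKT block system:
  [ Q   A^T ] [ x     ]   [-c ]
  [ A    0  ] [ lambda ] = [ b ]

Solving the linear system:
  x*      = (-3.2034, -2.9322)
  lambda* = (6.9492)
  f(x*)   = 34.3644

x* = (-3.2034, -2.9322), lambda* = (6.9492)


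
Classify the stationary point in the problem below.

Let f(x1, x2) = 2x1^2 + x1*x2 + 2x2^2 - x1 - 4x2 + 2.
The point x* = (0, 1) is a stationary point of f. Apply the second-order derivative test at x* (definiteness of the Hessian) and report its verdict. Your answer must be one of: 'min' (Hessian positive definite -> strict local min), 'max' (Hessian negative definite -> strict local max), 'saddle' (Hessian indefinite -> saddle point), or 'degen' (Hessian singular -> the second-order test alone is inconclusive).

Compute the Hessian H = grad^2 f:
  H = [[4, 1], [1, 4]]
Verify stationarity: grad f(x*) = H x* + g = (0, 0).
Eigenvalues of H: 3, 5.
Both eigenvalues > 0, so H is positive definite -> x* is a strict local min.

min


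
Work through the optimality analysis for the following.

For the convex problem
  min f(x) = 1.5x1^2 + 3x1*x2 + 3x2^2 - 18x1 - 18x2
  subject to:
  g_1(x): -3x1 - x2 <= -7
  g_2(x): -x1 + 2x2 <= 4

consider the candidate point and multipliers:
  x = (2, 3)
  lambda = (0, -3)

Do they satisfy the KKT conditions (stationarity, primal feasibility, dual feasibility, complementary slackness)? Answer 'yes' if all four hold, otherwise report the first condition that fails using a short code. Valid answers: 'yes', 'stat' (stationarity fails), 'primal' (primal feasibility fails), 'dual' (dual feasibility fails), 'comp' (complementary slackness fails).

Gradient of f: grad f(x) = Q x + c = (-3, 6)
Constraint values g_i(x) = a_i^T x - b_i:
  g_1((2, 3)) = -2
  g_2((2, 3)) = 0
Stationarity residual: grad f(x) + sum_i lambda_i a_i = (0, 0)
  -> stationarity OK
Primal feasibility (all g_i <= 0): OK
Dual feasibility (all lambda_i >= 0): FAILS
Complementary slackness (lambda_i * g_i(x) = 0 for all i): OK

Verdict: the first failing condition is dual_feasibility -> dual.

dual


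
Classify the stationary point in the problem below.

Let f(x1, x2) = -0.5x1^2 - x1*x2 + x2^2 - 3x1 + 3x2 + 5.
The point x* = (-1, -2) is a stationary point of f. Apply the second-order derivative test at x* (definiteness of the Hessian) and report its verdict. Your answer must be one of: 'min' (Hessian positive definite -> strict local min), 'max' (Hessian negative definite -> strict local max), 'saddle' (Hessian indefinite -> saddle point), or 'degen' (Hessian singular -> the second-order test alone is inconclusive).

Compute the Hessian H = grad^2 f:
  H = [[-1, -1], [-1, 2]]
Verify stationarity: grad f(x*) = H x* + g = (0, 0).
Eigenvalues of H: -1.3028, 2.3028.
Eigenvalues have mixed signs, so H is indefinite -> x* is a saddle point.

saddle


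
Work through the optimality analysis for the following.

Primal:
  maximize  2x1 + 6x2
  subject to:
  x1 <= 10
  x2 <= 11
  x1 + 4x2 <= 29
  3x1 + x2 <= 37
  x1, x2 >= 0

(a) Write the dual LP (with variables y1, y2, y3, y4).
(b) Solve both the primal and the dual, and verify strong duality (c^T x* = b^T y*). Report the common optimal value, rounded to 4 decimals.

The standard primal-dual pair for 'max c^T x s.t. A x <= b, x >= 0' is:
  Dual:  min b^T y  s.t.  A^T y >= c,  y >= 0.

So the dual LP is:
  minimize  10y1 + 11y2 + 29y3 + 37y4
  subject to:
    y1 + y3 + 3y4 >= 2
    y2 + 4y3 + y4 >= 6
    y1, y2, y3, y4 >= 0

Solving the primal: x* = (10, 4.75).
  primal value c^T x* = 48.5.
Solving the dual: y* = (0.5, 0, 1.5, 0).
  dual value b^T y* = 48.5.
Strong duality: c^T x* = b^T y*. Confirmed.

48.5


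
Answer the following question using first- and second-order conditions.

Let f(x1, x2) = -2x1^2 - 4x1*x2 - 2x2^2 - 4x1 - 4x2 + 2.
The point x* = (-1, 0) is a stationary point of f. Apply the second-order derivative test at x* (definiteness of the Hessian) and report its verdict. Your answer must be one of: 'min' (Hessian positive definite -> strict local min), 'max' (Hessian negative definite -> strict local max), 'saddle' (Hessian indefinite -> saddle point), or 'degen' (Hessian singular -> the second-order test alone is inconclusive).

Compute the Hessian H = grad^2 f:
  H = [[-4, -4], [-4, -4]]
Verify stationarity: grad f(x*) = H x* + g = (0, 0).
Eigenvalues of H: -8, 0.
H has a zero eigenvalue (singular; negative semidefinite but not definite), so H is neither positive definite, negative definite, nor indefinite. The second-order test alone is inconclusive -> degen.
(Indeed, f is constant along the null direction of H through x*, so x* is not a strict local extremum.)

degen


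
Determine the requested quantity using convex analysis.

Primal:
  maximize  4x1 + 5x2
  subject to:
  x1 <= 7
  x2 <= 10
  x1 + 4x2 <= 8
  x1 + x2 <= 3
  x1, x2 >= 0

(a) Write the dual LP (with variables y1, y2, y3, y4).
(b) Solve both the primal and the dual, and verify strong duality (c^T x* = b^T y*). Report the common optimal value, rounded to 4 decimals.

The standard primal-dual pair for 'max c^T x s.t. A x <= b, x >= 0' is:
  Dual:  min b^T y  s.t.  A^T y >= c,  y >= 0.

So the dual LP is:
  minimize  7y1 + 10y2 + 8y3 + 3y4
  subject to:
    y1 + y3 + y4 >= 4
    y2 + 4y3 + y4 >= 5
    y1, y2, y3, y4 >= 0

Solving the primal: x* = (1.3333, 1.6667).
  primal value c^T x* = 13.6667.
Solving the dual: y* = (0, 0, 0.3333, 3.6667).
  dual value b^T y* = 13.6667.
Strong duality: c^T x* = b^T y*. Confirmed.

13.6667


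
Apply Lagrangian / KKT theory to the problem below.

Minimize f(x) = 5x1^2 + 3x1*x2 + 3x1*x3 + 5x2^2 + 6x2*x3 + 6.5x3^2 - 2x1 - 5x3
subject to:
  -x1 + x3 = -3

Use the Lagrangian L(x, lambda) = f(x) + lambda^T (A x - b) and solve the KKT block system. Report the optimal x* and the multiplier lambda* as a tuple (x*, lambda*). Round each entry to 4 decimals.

Form the Lagrangian:
  L(x, lambda) = (1/2) x^T Q x + c^T x + lambda^T (A x - b)
Stationarity (grad_x L = 0): Q x + c + A^T lambda = 0.
Primal feasibility: A x = b.

This gives the KKT block system:
  [ Q   A^T ] [ x     ]   [-c ]
  [ A    0  ] [ lambda ] = [ b ]

Solving the linear system:
  x*      = (1.8565, 0.1292, -1.1435)
  lambda* = (13.5215)
  f(x*)   = 21.2847

x* = (1.8565, 0.1292, -1.1435), lambda* = (13.5215)


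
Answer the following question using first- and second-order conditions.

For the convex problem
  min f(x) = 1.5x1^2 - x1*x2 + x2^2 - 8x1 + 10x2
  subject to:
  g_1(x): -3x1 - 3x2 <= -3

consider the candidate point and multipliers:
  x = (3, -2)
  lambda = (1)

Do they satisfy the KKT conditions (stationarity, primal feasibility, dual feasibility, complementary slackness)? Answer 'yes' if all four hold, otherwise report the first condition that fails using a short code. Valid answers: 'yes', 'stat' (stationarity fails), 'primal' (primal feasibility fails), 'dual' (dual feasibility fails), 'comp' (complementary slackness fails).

Gradient of f: grad f(x) = Q x + c = (3, 3)
Constraint values g_i(x) = a_i^T x - b_i:
  g_1((3, -2)) = 0
Stationarity residual: grad f(x) + sum_i lambda_i a_i = (0, 0)
  -> stationarity OK
Primal feasibility (all g_i <= 0): OK
Dual feasibility (all lambda_i >= 0): OK
Complementary slackness (lambda_i * g_i(x) = 0 for all i): OK

Verdict: yes, KKT holds.

yes


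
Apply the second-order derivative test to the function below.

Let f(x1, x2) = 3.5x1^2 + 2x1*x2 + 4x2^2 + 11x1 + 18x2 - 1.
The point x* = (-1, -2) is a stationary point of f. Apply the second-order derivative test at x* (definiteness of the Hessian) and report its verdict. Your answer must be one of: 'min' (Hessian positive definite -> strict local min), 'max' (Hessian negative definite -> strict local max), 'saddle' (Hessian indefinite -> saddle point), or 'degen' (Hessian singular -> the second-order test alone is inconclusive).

Compute the Hessian H = grad^2 f:
  H = [[7, 2], [2, 8]]
Verify stationarity: grad f(x*) = H x* + g = (0, 0).
Eigenvalues of H: 5.4384, 9.5616.
Both eigenvalues > 0, so H is positive definite -> x* is a strict local min.

min
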